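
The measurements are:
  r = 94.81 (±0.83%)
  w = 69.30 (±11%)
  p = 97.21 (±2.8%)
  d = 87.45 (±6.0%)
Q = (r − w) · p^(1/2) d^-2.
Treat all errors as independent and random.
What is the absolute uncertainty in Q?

0.0106

Let u = r − w = 25.51. δu = √(δr² + δw²) = √(0.619 + 58.1) = 7.66, so δu/u = 0.300.
Q is then a monomial in u, p, d:
δQ/Q = √((δu/u)² + (½·δp/p)² + (-2·δd/d)²) = √(0.0902 + 0.000196 + 0.0144) = 0.324
Q = 0.03289, so δQ = 0.324 × 0.03289 = 0.0106.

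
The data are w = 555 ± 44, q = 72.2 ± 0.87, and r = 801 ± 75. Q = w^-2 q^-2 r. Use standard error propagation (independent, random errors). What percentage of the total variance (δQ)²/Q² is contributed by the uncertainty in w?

72.9%

(δQ/Q)² = (-2·δw/w)² + (-2·δq/q)² + (1·δr/r)²
  w term: (-2×0.0793)² = 0.0251
  q term: (-2×0.0120)² = 0.000581
  r term: (1×0.0936)² = 0.00877
Total = 0.0345. Share from w = 0.0251/0.0345 = 0.729.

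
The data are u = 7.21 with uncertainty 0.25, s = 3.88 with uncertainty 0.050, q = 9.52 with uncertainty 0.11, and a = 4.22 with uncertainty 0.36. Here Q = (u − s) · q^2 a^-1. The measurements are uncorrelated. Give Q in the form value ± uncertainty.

Let w = u − s = 3.33. δw = √(δu² + δs²) = √(0.0625 + 0.00250) = 0.255, so δw/w = 0.0766.
Q is then a monomial in w, q, a:
δQ/Q = √((δw/w)² + (2·δq/q)² + (-1·δa/a)²) = √(0.00586 + 0.000534 + 0.00728) = 0.117
Q = 71.5, so δQ = 0.117 × 71.5 = 8.36.

71.5 ± 8.36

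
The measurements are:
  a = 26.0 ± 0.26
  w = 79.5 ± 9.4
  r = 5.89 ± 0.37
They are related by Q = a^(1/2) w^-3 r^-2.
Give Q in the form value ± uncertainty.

Q is a product of powers, so relative uncertainties combine in quadrature:
  (½·δa/a)² = (0.5×0.0100)² = 2.5e-05;  (-3·δw/w)² = (-3×0.118)² = 0.126;  (-2·δr/r)² = (-2×0.0628)² = 0.0158
δQ/Q = √(0.142) = 0.376
Q = 2.93e-07, so δQ = 0.376 × 2.93e-07 = 1.1e-07.

(2.93 ± 1.10) × 10^-7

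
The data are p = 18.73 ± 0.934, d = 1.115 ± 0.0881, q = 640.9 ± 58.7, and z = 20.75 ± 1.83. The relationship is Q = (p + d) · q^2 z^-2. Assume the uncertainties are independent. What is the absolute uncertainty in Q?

4900

Let u = p + d = 19.84. δu = √(δp² + δd²) = √(0.872 + 0.00776) = 0.938, so δu/u = 0.0473.
Q is then a monomial in u, q, z:
δQ/Q = √((δu/u)² + (2·δq/q)² + (-2·δz/z)²) = √(0.00223 + 0.0336 + 0.0311) = 0.259
Q = 18930, so δQ = 0.259 × 18930 = 4900.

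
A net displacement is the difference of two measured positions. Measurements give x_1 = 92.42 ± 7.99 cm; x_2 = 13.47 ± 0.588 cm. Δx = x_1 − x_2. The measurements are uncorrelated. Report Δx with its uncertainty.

78.95 ± 8.01 cm

Δx is a linear combination, so absolute uncertainties add in quadrature:
  (δx_1)² = 63.8;  (δx_2)² = 0.346
δΔx = √(64.2) = 8.01 cm
Δx = 78.95 cm.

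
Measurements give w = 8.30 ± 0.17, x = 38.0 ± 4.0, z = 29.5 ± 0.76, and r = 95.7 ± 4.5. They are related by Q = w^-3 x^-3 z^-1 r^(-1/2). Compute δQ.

3.57e-11

Since Q is a product/quotient, work with relative uncertainties:
  (-3·δw/w)² = (-3×0.0205)² = 0.00378;  (-3·δx/x)² = (-3×0.105)² = 0.0997;  (-1·δz/z)² = (-1×0.0258)² = 0.000664;  (−½·δr/r)² = (-0.5×0.0470)² = 0.000553
δQ/Q = √(0.105) = 0.324
Q = 1.1e-10, so δQ = 0.324 × 1.1e-10 = 3.57e-11.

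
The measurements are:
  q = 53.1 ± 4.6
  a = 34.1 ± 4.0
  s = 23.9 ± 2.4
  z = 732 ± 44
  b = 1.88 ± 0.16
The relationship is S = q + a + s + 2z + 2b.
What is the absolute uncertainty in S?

88.2

Sums and differences: (δS)² = Σ (cᵢ δxᵢ)².
  (δq)² = 21.2;  (δa)² = 16.0;  (δs)² = 5.76;  (2·δz)² = 7740;  (2·δb)² = 0.102
δS = √(7790) = 88.2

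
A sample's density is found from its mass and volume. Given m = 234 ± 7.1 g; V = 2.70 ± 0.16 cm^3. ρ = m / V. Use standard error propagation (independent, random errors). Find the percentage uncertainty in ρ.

Relative error in a monomial: (δρ/ρ)² = Σ (nᵢ · δxᵢ/xᵢ)².
  (1·δm/m)² = (1×0.0303)² = 0.000921;  (-1·δV/V)² = (-1×0.0593)² = 0.00351
δρ/ρ = √(0.00443) = 0.0666

6.66%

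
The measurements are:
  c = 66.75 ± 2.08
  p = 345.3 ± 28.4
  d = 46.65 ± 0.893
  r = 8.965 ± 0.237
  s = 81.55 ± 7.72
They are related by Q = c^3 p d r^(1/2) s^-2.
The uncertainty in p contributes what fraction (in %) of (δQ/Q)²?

13.0%

(δQ/Q)² = (3·δc/c)² + (1·δp/p)² + (1·δd/d)² + (½·δr/r)² + (-2·δs/s)²
  c term: (3×0.0312)² = 0.00874
  p term: (1×0.0822)² = 0.00676
  d term: (1×0.0191)² = 0.000366
  r term: (0.5×0.0264)² = 0.000175
  s term: (-2×0.0947)² = 0.0358
Total = 0.0519. Share from p = 0.00676/0.0519 = 0.130.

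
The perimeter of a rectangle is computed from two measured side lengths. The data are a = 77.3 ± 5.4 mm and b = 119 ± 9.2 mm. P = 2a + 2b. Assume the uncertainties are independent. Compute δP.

Sums and differences: (δP)² = Σ (cᵢ δxᵢ)².
  (2·δa)² = 117;  (2·δb)² = 339
δP = √(455) = 21.3 mm

21.3 mm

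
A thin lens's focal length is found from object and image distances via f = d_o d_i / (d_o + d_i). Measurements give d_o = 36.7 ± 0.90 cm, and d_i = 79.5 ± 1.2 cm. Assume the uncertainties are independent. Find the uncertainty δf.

∂f/∂d_o = (d_i/(d_o+d_i))² = 0.468;  ∂f/∂d_i = (d_o/(d_o+d_i))² = 0.0998
δf = √((∂f/∂d_o · δd_o)² + (∂f/∂d_i · δd_i)²) = √(0.177 + 0.0143) = 0.438 cm

0.438 cm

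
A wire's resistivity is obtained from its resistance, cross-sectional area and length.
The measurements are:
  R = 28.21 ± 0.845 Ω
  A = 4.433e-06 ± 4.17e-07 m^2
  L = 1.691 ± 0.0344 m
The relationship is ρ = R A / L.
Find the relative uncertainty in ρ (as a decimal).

Relative error in a monomial: (δρ/ρ)² = Σ (nᵢ · δxᵢ/xᵢ)².
  (1·δR/R)² = (1×0.0300)² = 0.000897;  (1·δA/A)² = (1×0.0941)² = 0.00885;  (-1·δL/L)² = (-1×0.0203)² = 0.000414
δρ/ρ = √(0.0102) = 0.101

0.101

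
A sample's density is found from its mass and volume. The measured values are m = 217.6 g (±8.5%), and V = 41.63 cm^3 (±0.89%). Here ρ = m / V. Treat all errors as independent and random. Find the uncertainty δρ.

0.447 g/cm^3

ρ is a product of powers, so relative uncertainties combine in quadrature:
  (1·δm/m)² = (1×0.0850)² = 0.00723;  (-1·δV/V)² = (-1×0.00890)² = 7.92e-05
δρ/ρ = √(0.00730) = 0.0855
ρ = 5.227 g/cm^3, so δρ = 0.0855 × 5.227 = 0.447 g/cm^3.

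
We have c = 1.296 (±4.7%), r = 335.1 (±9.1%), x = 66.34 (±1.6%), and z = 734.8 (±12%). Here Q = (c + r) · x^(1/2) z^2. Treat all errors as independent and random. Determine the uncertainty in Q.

Let u = c + r = 336.4. δu = √(δc² + δr²) = √(0.00371 + 930) = 30.5, so δu/u = 0.0906.
Q is then a monomial in u, x, z:
δQ/Q = √((δu/u)² + (½·δx/x)² + (2·δz/z)²) = √(0.00822 + 6.4e-05 + 0.0576) = 0.257
Q = 1.479e+09, so δQ = 0.257 × 1.479e+09 = 3.8e+08.

3.8e+08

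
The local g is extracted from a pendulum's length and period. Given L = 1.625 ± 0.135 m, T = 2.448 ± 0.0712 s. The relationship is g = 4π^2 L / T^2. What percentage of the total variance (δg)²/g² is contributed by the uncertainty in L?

(δg/g)² = (1·δL/L)² + (-2·δT/T)²
  L term: (1×0.0831)² = 0.00690
  T term: (-2×0.0291)² = 0.00338
Total = 0.0103. Share from L = 0.00690/0.0103 = 0.671.

67.1%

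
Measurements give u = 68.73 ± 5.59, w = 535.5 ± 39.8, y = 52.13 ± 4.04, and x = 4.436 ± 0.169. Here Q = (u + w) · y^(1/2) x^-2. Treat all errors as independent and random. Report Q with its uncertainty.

Let h = u + w = 604.2. δh = √(δu² + δw²) = √(31.2 + 1580) = 40.2, so δh/h = 0.0665.
Q is then a monomial in h, y, x:
δQ/Q = √((δh/h)² + (½·δy/y)² + (-2·δx/x)²) = √(0.00442 + 0.00150 + 0.00581) = 0.108
Q = 221.7, so δQ = 0.108 × 221.7 = 24.0.

221.7 ± 24.0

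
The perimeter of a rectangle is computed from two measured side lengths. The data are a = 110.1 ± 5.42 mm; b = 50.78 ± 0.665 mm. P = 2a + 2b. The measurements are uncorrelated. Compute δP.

P is a linear combination, so absolute uncertainties add in quadrature:
  (2·δa)² = 118;  (2·δb)² = 1.77
δP = √(119) = 10.9 mm

10.9 mm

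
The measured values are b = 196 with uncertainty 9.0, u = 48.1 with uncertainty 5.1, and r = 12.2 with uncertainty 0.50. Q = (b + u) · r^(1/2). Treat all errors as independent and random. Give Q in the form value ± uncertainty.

Let w = b + u = 244. δw = √(δb² + δu²) = √(81.0 + 26.0) = 10.3, so δw/w = 0.0424.
Q is then a monomial in w, r:
δQ/Q = √((δw/w)² + (½·δr/r)²) = √(0.00180 + 0.000420) = 0.0471
Q = 853, so δQ = 0.0471 × 853 = 40.1.

853 ± 40.1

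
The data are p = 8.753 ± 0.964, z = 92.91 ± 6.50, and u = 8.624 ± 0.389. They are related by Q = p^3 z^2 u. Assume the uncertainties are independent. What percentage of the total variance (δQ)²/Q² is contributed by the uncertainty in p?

(δQ/Q)² = (3·δp/p)² + (2·δz/z)² + (1·δu/u)²
  p term: (3×0.110)² = 0.109
  z term: (2×0.0700)² = 0.0196
  u term: (1×0.0451)² = 0.00203
Total = 0.131. Share from p = 0.109/0.131 = 0.835.

83.5%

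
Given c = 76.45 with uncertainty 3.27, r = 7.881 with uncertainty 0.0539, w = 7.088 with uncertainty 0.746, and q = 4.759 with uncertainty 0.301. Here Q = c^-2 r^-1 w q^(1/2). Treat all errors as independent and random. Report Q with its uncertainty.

Relative error in a monomial: (δQ/Q)² = Σ (nᵢ · δxᵢ/xᵢ)².
  (-2·δc/c)² = (-2×0.0428)² = 0.00732;  (-1·δr/r)² = (-1×0.00684)² = 4.68e-05;  (1·δw/w)² = (1×0.105)² = 0.0111;  (½·δq/q)² = (0.5×0.0632)² = 0.00100
δQ/Q = √(0.0194) = 0.139
Q = 0.0003357, so δQ = 0.139 × 0.0003357 = 4.68e-05.

(3.357 ± 0.468) × 10^-4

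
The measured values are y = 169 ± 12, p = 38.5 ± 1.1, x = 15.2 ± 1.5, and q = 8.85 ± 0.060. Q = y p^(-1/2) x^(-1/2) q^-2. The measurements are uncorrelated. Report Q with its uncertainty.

0.0892 ± 0.00791

Since Q is a product/quotient, work with relative uncertainties:
  (1·δy/y)² = (1×0.0710)² = 0.00504;  (−½·δp/p)² = (-0.5×0.0286)² = 0.000204;  (−½·δx/x)² = (-0.5×0.0987)² = 0.00243;  (-2·δq/q)² = (-2×0.00678)² = 0.000184
δQ/Q = √(0.00786) = 0.0887
Q = 0.0892, so δQ = 0.0887 × 0.0892 = 0.00791.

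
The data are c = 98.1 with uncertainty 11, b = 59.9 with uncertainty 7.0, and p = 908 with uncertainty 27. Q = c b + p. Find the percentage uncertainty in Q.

Let w = c·b = 5880. δw/w = √((1·δc/c)² + (1·δb/b)²) = √(0.0126 + 0.0137) = 0.162, so δw = 952.
Q = w + p: δQ = √(δw² + δp²) = √(9.06e+05 + 729) = 952
Q = 6780, so δQ/Q = 952/6780 = 0.140.

14.0%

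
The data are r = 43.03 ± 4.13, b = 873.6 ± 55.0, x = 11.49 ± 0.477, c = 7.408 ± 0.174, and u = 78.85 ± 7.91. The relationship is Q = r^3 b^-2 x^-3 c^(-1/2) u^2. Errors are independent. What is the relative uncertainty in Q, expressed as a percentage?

39.3%

Q is a product of powers, so relative uncertainties combine in quadrature:
  (3·δr/r)² = (3×0.0960)² = 0.0829;  (-2·δb/b)² = (-2×0.0630)² = 0.0159;  (-3·δx/x)² = (-3×0.0415)² = 0.0155;  (−½·δc/c)² = (-0.5×0.0235)² = 0.000138;  (2·δu/u)² = (2×0.100)² = 0.0403
δQ/Q = √(0.155) = 0.393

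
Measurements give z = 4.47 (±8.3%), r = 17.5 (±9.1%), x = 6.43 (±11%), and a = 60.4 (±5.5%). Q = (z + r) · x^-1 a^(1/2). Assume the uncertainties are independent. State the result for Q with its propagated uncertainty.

Let u = z + r = 22.0. δu = √(δz² + δr²) = √(0.138 + 2.54) = 1.64, so δu/u = 0.0744.
Q is then a monomial in u, x, a:
δQ/Q = √((δu/u)² + (-1·δx/x)² + (½·δa/a)²) = √(0.00554 + 0.0121 + 0.000756) = 0.136
Q = 26.6, so δQ = 0.136 × 26.6 = 3.60.

26.6 ± 3.60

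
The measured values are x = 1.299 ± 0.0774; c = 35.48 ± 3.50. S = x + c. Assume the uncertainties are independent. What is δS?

3.50

For a sum/difference, combine absolute errors in quadrature:
  (δx)² = 0.00599;  (δc)² = 12.2
δS = √(12.3) = 3.50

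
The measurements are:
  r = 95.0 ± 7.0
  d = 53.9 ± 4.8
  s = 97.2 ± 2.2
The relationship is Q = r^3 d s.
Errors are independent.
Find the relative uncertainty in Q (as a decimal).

0.239

Products/powers → add relative errors in quadrature, weighted by exponent:
  (3·δr/r)² = (3×0.0737)² = 0.0489;  (1·δd/d)² = (1×0.0891)² = 0.00793;  (1·δs/s)² = (1×0.0226)² = 0.000512
δQ/Q = √(0.0573) = 0.239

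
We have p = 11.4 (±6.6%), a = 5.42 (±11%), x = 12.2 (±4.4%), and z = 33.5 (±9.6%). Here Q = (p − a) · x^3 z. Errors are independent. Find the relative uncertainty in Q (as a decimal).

Let u = p − a = 5.98. δu = √(δp² + δa²) = √(0.566 + 0.355) = 0.960, so δu/u = 0.161.
Q is then a monomial in u, x, z:
δQ/Q = √((δu/u)² + (3·δx/x)² + (1·δz/z)²) = √(0.0258 + 0.0174 + 0.00922) = 0.229

0.229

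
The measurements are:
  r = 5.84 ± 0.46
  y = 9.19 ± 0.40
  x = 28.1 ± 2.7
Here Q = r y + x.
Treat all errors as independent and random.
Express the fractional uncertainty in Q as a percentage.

Let p = r·y = 53.7. δp/p = √((1·δr/r)² + (1·δy/y)²) = √(0.00620 + 0.00189) = 0.0900, so δp = 4.83.
Q = p + x: δQ = √(δp² + δx²) = √(23.3 + 7.29) = 5.53
Q = 81.8, so δQ/Q = 5.53/81.8 = 0.0677.

6.77%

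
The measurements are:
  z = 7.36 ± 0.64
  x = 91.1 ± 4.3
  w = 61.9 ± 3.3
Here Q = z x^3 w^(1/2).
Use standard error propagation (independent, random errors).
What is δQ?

Q is a product of powers, so relative uncertainties combine in quadrature:
  (1·δz/z)² = (1×0.0870)² = 0.00756;  (3·δx/x)² = (3×0.0472)² = 0.0201;  (½·δw/w)² = (0.5×0.0533)² = 0.000711
δQ/Q = √(0.0283) = 0.168
Q = 4.38e+07, so δQ = 0.168 × 4.38e+07 = 7.37e+06.

7.37e+06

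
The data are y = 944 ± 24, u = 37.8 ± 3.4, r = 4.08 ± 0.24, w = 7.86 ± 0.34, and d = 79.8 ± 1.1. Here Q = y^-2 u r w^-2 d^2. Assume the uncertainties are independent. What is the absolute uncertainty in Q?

0.00267

Since Q is a product/quotient, work with relative uncertainties:
  (-2·δy/y)² = (-2×0.0254)² = 0.00259;  (1·δu/u)² = (1×0.0899)² = 0.00809;  (1·δr/r)² = (1×0.0588)² = 0.00346;  (-2·δw/w)² = (-2×0.0433)² = 0.00748;  (2·δd/d)² = (2×0.0138)² = 0.000760
δQ/Q = √(0.0224) = 0.150
Q = 0.0178, so δQ = 0.150 × 0.0178 = 0.00267.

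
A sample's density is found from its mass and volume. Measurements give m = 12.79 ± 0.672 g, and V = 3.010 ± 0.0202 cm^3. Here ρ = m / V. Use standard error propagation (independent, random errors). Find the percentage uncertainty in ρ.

ρ is a product of powers, so relative uncertainties combine in quadrature:
  (1·δm/m)² = (1×0.0525)² = 0.00276;  (-1·δV/V)² = (-1×0.00671)² = 4.5e-05
δρ/ρ = √(0.00281) = 0.0530

5.30%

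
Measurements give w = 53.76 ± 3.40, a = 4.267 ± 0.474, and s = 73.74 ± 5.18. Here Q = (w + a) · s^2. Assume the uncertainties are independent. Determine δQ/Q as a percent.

Let u = w + a = 58.03. δu = √(δw² + δa²) = √(11.6 + 0.225) = 3.43, so δu/u = 0.0592.
Q is then a monomial in u, s:
δQ/Q = √((δu/u)² + (2·δs/s)²) = √(0.00350 + 0.0197) = 0.152

15.2%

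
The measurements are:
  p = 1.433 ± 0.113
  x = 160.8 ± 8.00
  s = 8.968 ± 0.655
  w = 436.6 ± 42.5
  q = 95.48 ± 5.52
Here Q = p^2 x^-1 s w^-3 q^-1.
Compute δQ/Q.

0.348

For a monomial Q ∝ p^2, x^-1, s, w^-3, q^-1, fractional errors add in quadrature:
  (2·δp/p)² = (2×0.0789)² = 0.0249;  (-1·δx/x)² = (-1×0.0498)² = 0.00248;  (1·δs/s)² = (1×0.0730)² = 0.00533;  (-3·δw/w)² = (-3×0.0973)² = 0.0853;  (-1·δq/q)² = (-1×0.0578)² = 0.00334
δQ/Q = √(0.121) = 0.348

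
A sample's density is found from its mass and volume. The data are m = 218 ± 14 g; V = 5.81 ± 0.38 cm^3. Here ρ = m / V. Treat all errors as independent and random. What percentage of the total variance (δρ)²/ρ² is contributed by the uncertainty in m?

49.1%

(δρ/ρ)² = (1·δm/m)² + (-1·δV/V)²
  m term: (1×0.0642)² = 0.00412
  V term: (-1×0.0654)² = 0.00428
Total = 0.00840. Share from m = 0.00412/0.00840 = 0.491.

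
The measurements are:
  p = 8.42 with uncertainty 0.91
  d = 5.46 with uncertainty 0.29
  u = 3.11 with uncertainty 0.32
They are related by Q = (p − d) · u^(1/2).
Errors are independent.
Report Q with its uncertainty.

Let w = p − d = 2.96. δw = √(δp² + δd²) = √(0.828 + 0.0841) = 0.955, so δw/w = 0.323.
Q is then a monomial in w, u:
δQ/Q = √((δw/w)² + (½·δu/u)²) = √(0.104 + 0.00265) = 0.327
Q = 5.22, so δQ = 0.327 × 5.22 = 1.71.

5.22 ± 1.71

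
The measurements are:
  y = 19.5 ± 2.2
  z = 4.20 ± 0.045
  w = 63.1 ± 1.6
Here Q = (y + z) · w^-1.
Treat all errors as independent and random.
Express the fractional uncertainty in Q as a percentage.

Let u = y + z = 23.7. δu = √(δy² + δz²) = √(4.84 + 0.00202) = 2.20, so δu/u = 0.0928.
Q is then a monomial in u, w:
δQ/Q = √((δu/u)² + (-1·δw/w)²) = √(0.00862 + 0.000643) = 0.0962

9.62%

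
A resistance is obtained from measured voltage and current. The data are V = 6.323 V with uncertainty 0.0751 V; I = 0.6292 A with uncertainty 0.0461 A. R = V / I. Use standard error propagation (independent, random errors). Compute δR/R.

0.0742

For a monomial R ∝ V, I^-1, fractional errors add in quadrature:
  (1·δV/V)² = (1×0.0119)² = 0.000141;  (-1·δI/I)² = (-1×0.0733)² = 0.00537
δR/R = √(0.00551) = 0.0742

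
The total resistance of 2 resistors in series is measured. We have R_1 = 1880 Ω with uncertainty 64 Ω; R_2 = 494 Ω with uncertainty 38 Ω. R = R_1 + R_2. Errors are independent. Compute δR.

Sums and differences: (δR)² = Σ (cᵢ δxᵢ)².
  (δR_1)² = 4100;  (δR_2)² = 1440
δR = √(5540) = 74.4 Ω

74.4 Ω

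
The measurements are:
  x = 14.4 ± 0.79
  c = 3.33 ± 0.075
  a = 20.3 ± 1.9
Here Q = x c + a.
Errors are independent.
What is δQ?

Let p = x·c = 48.0. δp/p = √((1·δx/x)² + (1·δc/c)²) = √(0.00301 + 0.000507) = 0.0593, so δp = 2.84.
Q = p + a: δQ = √(δp² + δa²) = √(8.09 + 3.61) = 3.42

3.42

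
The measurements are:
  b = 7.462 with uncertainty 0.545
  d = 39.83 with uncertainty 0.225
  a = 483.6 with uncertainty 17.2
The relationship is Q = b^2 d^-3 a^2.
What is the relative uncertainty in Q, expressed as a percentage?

Relative error in a monomial: (δQ/Q)² = Σ (nᵢ · δxᵢ/xᵢ)².
  (2·δb/b)² = (2×0.0730)² = 0.0213;  (-3·δd/d)² = (-3×0.00565)² = 0.000287;  (2·δa/a)² = (2×0.0356)² = 0.00506
δQ/Q = √(0.0267) = 0.163

16.3%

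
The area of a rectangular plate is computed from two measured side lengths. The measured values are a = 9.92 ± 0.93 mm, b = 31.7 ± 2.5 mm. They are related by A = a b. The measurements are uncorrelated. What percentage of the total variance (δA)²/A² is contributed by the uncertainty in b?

41.4%

(δA/A)² = (1·δa/a)² + (1·δb/b)²
  a term: (1×0.0938)² = 0.00879
  b term: (1×0.0789)² = 0.00622
Total = 0.0150. Share from b = 0.00622/0.0150 = 0.414.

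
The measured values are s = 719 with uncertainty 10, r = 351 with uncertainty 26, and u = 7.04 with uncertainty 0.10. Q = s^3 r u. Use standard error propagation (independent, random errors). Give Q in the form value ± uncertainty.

(9.18 ± 0.792) × 10^11

Q is a product of powers, so relative uncertainties combine in quadrature:
  (3·δs/s)² = (3×0.0139)² = 0.00174;  (1·δr/r)² = (1×0.0741)² = 0.00549;  (1·δu/u)² = (1×0.0142)² = 0.000202
δQ/Q = √(0.00743) = 0.0862
Q = 9.18e+11, so δQ = 0.0862 × 9.18e+11 = 7.92e+10.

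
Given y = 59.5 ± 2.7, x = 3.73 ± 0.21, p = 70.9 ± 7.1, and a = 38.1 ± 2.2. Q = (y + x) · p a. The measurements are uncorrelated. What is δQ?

Let u = y + x = 63.2. δu = √(δy² + δx²) = √(7.29 + 0.0441) = 2.71, so δu/u = 0.0428.
Q is then a monomial in u, p, a:
δQ/Q = √((δu/u)² + (1·δp/p)² + (1·δa/a)²) = √(0.00183 + 0.0100 + 0.00333) = 0.123
Q = 1.71e+05, so δQ = 0.123 × 1.71e+05 = 21100.

21100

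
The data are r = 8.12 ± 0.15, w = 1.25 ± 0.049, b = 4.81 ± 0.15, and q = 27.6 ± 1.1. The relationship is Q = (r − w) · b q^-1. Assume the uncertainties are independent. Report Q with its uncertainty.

Let u = r − w = 6.87. δu = √(δr² + δw²) = √(0.0225 + 0.00240) = 0.158, so δu/u = 0.0230.
Q is then a monomial in u, b, q:
δQ/Q = √((δu/u)² + (1·δb/b)² + (-1·δq/q)²) = √(0.000528 + 0.000973 + 0.00159) = 0.0556
Q = 1.20, so δQ = 0.0556 × 1.20 = 0.0665.

1.20 ± 0.0665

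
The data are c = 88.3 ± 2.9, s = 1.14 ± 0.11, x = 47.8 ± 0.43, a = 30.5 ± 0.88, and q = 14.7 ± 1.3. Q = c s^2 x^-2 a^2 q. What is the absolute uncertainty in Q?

153

For a monomial Q ∝ c, s^2, x^-2, a^2, q, fractional errors add in quadrature:
  (1·δc/c)² = (1×0.0328)² = 0.00108;  (2·δs/s)² = (2×0.0965)² = 0.0372;  (-2·δx/x)² = (-2×0.00900)² = 0.000324;  (2·δa/a)² = (2×0.0289)² = 0.00333;  (1·δq/q)² = (1×0.0884)² = 0.00782
δQ/Q = √(0.0498) = 0.223
Q = 687, so δQ = 0.223 × 687 = 153.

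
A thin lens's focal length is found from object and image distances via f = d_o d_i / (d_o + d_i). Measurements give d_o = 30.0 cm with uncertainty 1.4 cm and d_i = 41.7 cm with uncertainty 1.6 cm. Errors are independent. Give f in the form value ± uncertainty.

∂f/∂d_o = (d_i/(d_o+d_i))² = 0.338;  ∂f/∂d_i = (d_o/(d_o+d_i))² = 0.175
δf = √((∂f/∂d_o · δd_o)² + (∂f/∂d_i · δd_i)²) = √(0.224 + 0.0785) = 0.550 cm
f = 17.4 cm.

17.4 ± 0.550 cm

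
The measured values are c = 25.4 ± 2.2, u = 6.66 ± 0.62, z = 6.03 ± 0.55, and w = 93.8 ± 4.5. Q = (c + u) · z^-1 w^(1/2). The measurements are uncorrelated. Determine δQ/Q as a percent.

Let h = c + u = 32.1. δh = √(δc² + δu²) = √(4.84 + 0.384) = 2.29, so δh/h = 0.0713.
Q is then a monomial in h, z, w:
δQ/Q = √((δh/h)² + (-1·δz/z)² + (½·δw/w)²) = √(0.00508 + 0.00832 + 0.000575) = 0.118

11.8%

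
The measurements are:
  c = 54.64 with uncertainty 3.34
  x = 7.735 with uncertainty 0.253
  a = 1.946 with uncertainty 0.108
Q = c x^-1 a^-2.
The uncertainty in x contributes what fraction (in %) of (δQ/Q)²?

(δQ/Q)² = (1·δc/c)² + (-1·δx/x)² + (-2·δa/a)²
  c term: (1×0.0611)² = 0.00374
  x term: (-1×0.0327)² = 0.00107
  a term: (-2×0.0555)² = 0.0123
Total = 0.0171. Share from x = 0.00107/0.0171 = 0.0625.

6.25%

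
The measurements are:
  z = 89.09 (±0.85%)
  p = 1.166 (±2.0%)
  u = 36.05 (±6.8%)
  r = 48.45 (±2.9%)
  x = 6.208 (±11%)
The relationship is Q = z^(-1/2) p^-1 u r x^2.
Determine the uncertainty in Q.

Q is a product of powers, so relative uncertainties combine in quadrature:
  (−½·δz/z)² = (-0.5×0.00850)² = 1.81e-05;  (-1·δp/p)² = (-1×0.0200)² = 0.000400;  (1·δu/u)² = (1×0.0680)² = 0.00462;  (1·δr/r)² = (1×0.0290)² = 0.000841;  (2·δx/x)² = (2×0.110)² = 0.0484
δQ/Q = √(0.0543) = 0.233
Q = 6116, so δQ = 0.233 × 6116 = 1430.

1430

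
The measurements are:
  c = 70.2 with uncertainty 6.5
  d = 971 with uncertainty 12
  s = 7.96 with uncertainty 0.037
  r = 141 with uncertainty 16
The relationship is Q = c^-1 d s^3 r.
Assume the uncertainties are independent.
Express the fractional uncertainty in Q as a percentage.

14.8%

Q is a product of powers, so relative uncertainties combine in quadrature:
  (-1·δc/c)² = (-1×0.0926)² = 0.00857;  (1·δd/d)² = (1×0.0124)² = 0.000153;  (3·δs/s)² = (3×0.00465)² = 0.000194;  (1·δr/r)² = (1×0.113)² = 0.0129
δQ/Q = √(0.0218) = 0.148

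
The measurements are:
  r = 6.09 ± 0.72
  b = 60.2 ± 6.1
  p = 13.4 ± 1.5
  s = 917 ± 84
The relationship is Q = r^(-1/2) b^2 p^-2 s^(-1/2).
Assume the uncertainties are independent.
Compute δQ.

Since Q is a product/quotient, work with relative uncertainties:
  (−½·δr/r)² = (-0.5×0.118)² = 0.00349;  (2·δb/b)² = (2×0.101)² = 0.0411;  (-2·δp/p)² = (-2×0.112)² = 0.0501;  (−½·δs/s)² = (-0.5×0.0916)² = 0.00210
δQ/Q = √(0.0968) = 0.311
Q = 0.270, so δQ = 0.311 × 0.270 = 0.0840.

0.0840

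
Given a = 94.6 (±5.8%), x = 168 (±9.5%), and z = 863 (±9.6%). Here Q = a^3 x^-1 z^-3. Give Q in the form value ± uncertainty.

For a monomial Q ∝ a^3, x^-1, z^-3, fractional errors add in quadrature:
  (3·δa/a)² = (3×0.0580)² = 0.0303;  (-1·δx/x)² = (-1×0.0950)² = 0.00903;  (-3·δz/z)² = (-3×0.0960)² = 0.0829
δQ/Q = √(0.122) = 0.350
Q = 7.84e-06, so δQ = 0.350 × 7.84e-06 = 2.74e-06.

(7.84 ± 2.74) × 10^-6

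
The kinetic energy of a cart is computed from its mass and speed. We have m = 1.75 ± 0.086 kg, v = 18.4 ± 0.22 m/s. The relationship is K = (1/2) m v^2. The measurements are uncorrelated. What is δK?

Since K is a product/quotient, work with relative uncertainties:
  (1·δm/m)² = (1×0.0491)² = 0.00242;  (2·δv/v)² = (2×0.0120)² = 0.000572
δK/K = √(0.00299) = 0.0547
K = 296 J, so δK = 0.0547 × 296 = 16.2 J.

16.2 J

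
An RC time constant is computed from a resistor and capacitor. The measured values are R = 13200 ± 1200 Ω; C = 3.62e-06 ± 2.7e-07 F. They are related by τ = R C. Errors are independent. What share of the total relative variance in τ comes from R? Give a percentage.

(δτ/τ)² = (1·δR/R)² + (1·δC/C)²
  R term: (1×0.0909)² = 0.00826
  C term: (1×0.0746)² = 0.00556
Total = 0.0138. Share from R = 0.00826/0.0138 = 0.598.

59.8%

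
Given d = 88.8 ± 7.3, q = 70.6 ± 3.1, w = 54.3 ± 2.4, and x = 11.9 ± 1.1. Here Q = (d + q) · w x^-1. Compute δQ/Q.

0.114

Let u = d + q = 159. δu = √(δd² + δq²) = √(53.3 + 9.61) = 7.93, so δu/u = 0.0498.
Q is then a monomial in u, w, x:
δQ/Q = √((δu/u)² + (1·δw/w)² + (-1·δx/x)²) = √(0.00248 + 0.00195 + 0.00854) = 0.114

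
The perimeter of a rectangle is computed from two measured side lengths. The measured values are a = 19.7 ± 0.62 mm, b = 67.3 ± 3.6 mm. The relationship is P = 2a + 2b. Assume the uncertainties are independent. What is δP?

For a sum/difference, combine absolute errors in quadrature:
  (2·δa)² = 1.54;  (2·δb)² = 51.8
δP = √(53.4) = 7.31 mm

7.31 mm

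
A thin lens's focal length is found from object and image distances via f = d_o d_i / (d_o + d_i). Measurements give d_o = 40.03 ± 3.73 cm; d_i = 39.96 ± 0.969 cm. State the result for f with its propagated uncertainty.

∂f/∂d_o = (d_i/(d_o+d_i))² = 0.250;  ∂f/∂d_i = (d_o/(d_o+d_i))² = 0.250
δf = √((∂f/∂d_o · δd_o)² + (∂f/∂d_i · δd_i)²) = √(0.867 + 0.0589) = 0.962 cm
f = 20.00 cm.

20.00 ± 0.962 cm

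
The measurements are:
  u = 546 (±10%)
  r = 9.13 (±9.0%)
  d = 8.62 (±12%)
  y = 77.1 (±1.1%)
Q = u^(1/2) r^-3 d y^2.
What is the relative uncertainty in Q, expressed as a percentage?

30.0%

Since Q is a product/quotient, work with relative uncertainties:
  (½·δu/u)² = (0.5×0.100)² = 0.00250;  (-3·δr/r)² = (-3×0.0900)² = 0.0729;  (1·δd/d)² = (1×0.120)² = 0.0144;  (2·δy/y)² = (2×0.0110)² = 0.000484
δQ/Q = √(0.0903) = 0.300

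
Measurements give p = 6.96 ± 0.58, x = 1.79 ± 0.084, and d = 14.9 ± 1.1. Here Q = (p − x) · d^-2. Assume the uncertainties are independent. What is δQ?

0.00433

Let u = p − x = 5.17. δu = √(δp² + δx²) = √(0.336 + 0.00706) = 0.586, so δu/u = 0.113.
Q is then a monomial in u, d:
δQ/Q = √((δu/u)² + (-2·δd/d)²) = √(0.0128 + 0.0218) = 0.186
Q = 0.0233, so δQ = 0.186 × 0.0233 = 0.00433.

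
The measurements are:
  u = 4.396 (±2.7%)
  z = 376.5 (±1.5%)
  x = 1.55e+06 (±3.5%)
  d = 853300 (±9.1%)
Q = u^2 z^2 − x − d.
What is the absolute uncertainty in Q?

Let p = u^2·z^2 = 2.739e+06. δp/p = √((2·δu/u)² + (2·δz/z)²) = √(0.00292 + 0.000900) = 0.0618, so δp = 1.69e+05.
Q = p − x − d: δQ = √(δp² + δx² + δd²) = √(2.86e+10 + 2.94e+09 + 6.03e+09) = 1.94e+05

1.94e+05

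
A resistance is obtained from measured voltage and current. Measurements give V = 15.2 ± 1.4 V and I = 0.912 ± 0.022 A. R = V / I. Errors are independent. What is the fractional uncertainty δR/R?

0.0952

For a monomial R ∝ V, I^-1, fractional errors add in quadrature:
  (1·δV/V)² = (1×0.0921)² = 0.00848;  (-1·δI/I)² = (-1×0.0241)² = 0.000582
δR/R = √(0.00907) = 0.0952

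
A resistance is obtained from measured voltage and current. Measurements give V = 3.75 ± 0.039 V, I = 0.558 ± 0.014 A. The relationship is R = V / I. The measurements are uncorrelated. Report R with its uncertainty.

R is a product of powers, so relative uncertainties combine in quadrature:
  (1·δV/V)² = (1×0.0104)² = 0.000108;  (-1·δI/I)² = (-1×0.0251)² = 0.000629
δR/R = √(0.000738) = 0.0272
R = 6.72 Ω, so δR = 0.0272 × 6.72 = 0.183 Ω.

6.72 ± 0.183 Ω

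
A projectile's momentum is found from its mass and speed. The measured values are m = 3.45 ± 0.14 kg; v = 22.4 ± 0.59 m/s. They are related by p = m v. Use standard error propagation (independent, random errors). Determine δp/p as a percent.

Relative error in a monomial: (δp/p)² = Σ (nᵢ · δxᵢ/xᵢ)².
  (1·δm/m)² = (1×0.0406)² = 0.00165;  (1·δv/v)² = (1×0.0263)² = 0.000694
δp/p = √(0.00234) = 0.0484

4.84%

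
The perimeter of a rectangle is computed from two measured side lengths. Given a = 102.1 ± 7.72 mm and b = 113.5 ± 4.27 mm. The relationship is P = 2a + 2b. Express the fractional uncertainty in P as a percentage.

Absolute uncertainties add in quadrature for a linear combination:
  (2·δa)² = 238;  (2·δb)² = 72.9
δP = √(311) = 17.6 mm
P = 431.2 mm, so δP/P = 17.6/431.2 = 0.0409.

4.09%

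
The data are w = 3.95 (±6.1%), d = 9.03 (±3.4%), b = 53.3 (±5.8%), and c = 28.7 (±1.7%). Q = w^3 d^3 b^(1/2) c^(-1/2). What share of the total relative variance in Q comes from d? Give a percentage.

23.2%

(δQ/Q)² = (3·δw/w)² + (3·δd/d)² + (½·δb/b)² + (−½·δc/c)²
  w term: (3×0.0610)² = 0.0335
  d term: (3×0.0340)² = 0.0104
  b term: (0.5×0.0580)² = 0.000841
  c term: (-0.5×0.0170)² = 7.23e-05
Total = 0.0448. Share from d = 0.0104/0.0448 = 0.232.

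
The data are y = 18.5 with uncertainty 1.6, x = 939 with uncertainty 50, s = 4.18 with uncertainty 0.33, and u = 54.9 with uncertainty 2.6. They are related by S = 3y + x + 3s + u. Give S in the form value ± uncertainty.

Sums and differences: (δS)² = Σ (cᵢ δxᵢ)².
  (3·δy)² = 23.0;  (δx)² = 2500;  (3·δs)² = 0.980;  (δu)² = 6.76
δS = √(2530) = 50.3
S = 1060.

1060 ± 50.3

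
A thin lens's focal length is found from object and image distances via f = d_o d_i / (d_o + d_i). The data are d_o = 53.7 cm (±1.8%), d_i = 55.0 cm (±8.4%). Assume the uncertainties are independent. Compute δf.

1.15 cm

∂f/∂d_o = (d_i/(d_o+d_i))² = 0.256;  ∂f/∂d_i = (d_o/(d_o+d_i))² = 0.244
δf = √((∂f/∂d_o · δd_o)² + (∂f/∂d_i · δd_i)²) = √(0.0612 + 1.27) = 1.15 cm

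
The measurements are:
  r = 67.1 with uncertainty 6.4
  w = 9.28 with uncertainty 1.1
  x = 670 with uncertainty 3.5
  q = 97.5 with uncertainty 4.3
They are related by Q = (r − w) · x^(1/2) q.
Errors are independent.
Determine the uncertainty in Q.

17600

Let u = r − w = 57.8. δu = √(δr² + δw²) = √(41.0 + 1.21) = 6.49, so δu/u = 0.112.
Q is then a monomial in u, x, q:
δQ/Q = √((δu/u)² + (½·δx/x)² + (1·δq/q)²) = √(0.0126 + 6.82e-06 + 0.00195) = 0.121
Q = 1.46e+05, so δQ = 0.121 × 1.46e+05 = 17600.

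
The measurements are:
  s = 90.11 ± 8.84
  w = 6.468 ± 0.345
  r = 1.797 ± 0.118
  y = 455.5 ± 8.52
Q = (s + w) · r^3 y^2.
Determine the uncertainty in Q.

2.56e+07

Let u = s + w = 96.58. δu = √(δs² + δw²) = √(78.1 + 0.119) = 8.85, so δu/u = 0.0916.
Q is then a monomial in u, r, y:
δQ/Q = √((δu/u)² + (3·δr/r)² + (2·δy/y)²) = √(0.00839 + 0.0388 + 0.00140) = 0.220
Q = 1.163e+08, so δQ = 0.220 × 1.163e+08 = 2.56e+07.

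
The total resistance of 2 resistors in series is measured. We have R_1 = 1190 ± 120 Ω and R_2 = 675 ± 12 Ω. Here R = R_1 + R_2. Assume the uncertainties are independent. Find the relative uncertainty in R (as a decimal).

0.0647

Sums and differences: (δR)² = Σ (cᵢ δxᵢ)².
  (δR_1)² = 14400;  (δR_2)² = 144
δR = √(14500) = 121 Ω
R = 1860 Ω, so δR/R = 121/1860 = 0.0647.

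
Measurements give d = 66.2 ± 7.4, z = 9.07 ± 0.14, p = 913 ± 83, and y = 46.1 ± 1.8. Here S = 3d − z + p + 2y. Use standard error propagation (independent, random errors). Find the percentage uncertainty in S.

For a sum/difference, combine absolute errors in quadrature:
  (3·δd)² = 493;  (δz)² = 0.0196;  (δp)² = 6890;  (2·δy)² = 13.0
δS = √(7390) = 86.0
S = 1190, so δS/S = 86.0/1190 = 0.0720.

7.20%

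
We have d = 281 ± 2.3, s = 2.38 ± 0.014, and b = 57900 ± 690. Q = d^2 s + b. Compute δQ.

Let p = d^2·s = 1.88e+05. δp/p = √((2·δd/d)² + (1·δs/s)²) = √(0.000268 + 3.46e-05) = 0.0174, so δp = 3270.
Q = p + b: δQ = √(δp² + δb²) = √(1.07e+07 + 4.76e+05) = 3340

3340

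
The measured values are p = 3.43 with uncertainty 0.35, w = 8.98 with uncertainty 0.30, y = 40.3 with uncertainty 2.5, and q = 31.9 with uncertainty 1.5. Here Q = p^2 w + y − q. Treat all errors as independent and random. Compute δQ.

Let h = p^2·w = 106. δh/h = √((2·δp/p)² + (1·δw/w)²) = √(0.0416 + 0.00112) = 0.207, so δh = 21.8.
Q = h + y − q: δQ = √(δh² + δy² + δq²) = √(477 + 6.25 + 2.25) = 22.0

22.0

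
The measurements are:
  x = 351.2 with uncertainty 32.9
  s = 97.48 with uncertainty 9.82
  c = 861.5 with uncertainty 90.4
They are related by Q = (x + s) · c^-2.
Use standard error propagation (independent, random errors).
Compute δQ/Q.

0.223

Let u = x + s = 448.7. δu = √(δx² + δs²) = √(1080 + 96.4) = 34.3, so δu/u = 0.0765.
Q is then a monomial in u, c:
δQ/Q = √((δu/u)² + (-2·δc/c)²) = √(0.00586 + 0.0440) = 0.223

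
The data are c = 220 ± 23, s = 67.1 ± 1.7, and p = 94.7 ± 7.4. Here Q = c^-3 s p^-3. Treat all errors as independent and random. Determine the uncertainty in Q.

Q is a product of powers, so relative uncertainties combine in quadrature:
  (-3·δc/c)² = (-3×0.105)² = 0.0984;  (1·δs/s)² = (1×0.0253)² = 0.000642;  (-3·δp/p)² = (-3×0.0781)² = 0.0550
δQ/Q = √(0.154) = 0.392
Q = 7.42e-12, so δQ = 0.392 × 7.42e-12 = 2.91e-12.

2.91e-12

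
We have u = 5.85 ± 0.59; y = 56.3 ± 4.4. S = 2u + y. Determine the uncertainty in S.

4.56

For a sum/difference, combine absolute errors in quadrature:
  (2·δu)² = 1.39;  (δy)² = 19.4
δS = √(20.8) = 4.56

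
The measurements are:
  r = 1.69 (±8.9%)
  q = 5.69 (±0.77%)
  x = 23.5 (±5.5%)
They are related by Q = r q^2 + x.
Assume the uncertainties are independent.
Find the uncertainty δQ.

5.11

Let p = r·q^2 = 54.7. δp/p = √((1·δr/r)² + (2·δq/q)²) = √(0.00792 + 0.000237) = 0.0903, so δp = 4.94.
Q = p + x: δQ = √(δp² + δx²) = √(24.4 + 1.67) = 5.11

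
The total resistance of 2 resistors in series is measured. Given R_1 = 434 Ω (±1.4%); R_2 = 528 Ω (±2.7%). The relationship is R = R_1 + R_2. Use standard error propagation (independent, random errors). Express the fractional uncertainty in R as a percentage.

1.61%

R is a linear combination, so absolute uncertainties add in quadrature:
  (δR_1)² = 36.9;  (δR_2)² = 203
δR = √(240) = 15.5 Ω
R = 962 Ω, so δR/R = 15.5/962 = 0.0161.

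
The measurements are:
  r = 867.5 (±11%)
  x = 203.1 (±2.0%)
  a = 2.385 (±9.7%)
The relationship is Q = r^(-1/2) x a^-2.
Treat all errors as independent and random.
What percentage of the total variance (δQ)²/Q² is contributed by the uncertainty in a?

91.7%

(δQ/Q)² = (−½·δr/r)² + (1·δx/x)² + (-2·δa/a)²
  r term: (-0.5×0.110)² = 0.00302
  x term: (1×0.0200)² = 0.000400
  a term: (-2×0.0970)² = 0.0376
Total = 0.0411. Share from a = 0.0376/0.0411 = 0.917.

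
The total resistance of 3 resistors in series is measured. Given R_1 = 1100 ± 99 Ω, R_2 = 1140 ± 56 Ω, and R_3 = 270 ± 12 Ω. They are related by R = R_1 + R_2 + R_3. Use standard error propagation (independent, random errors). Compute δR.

114 Ω

Each term contributes (cᵢ δxᵢ)² to (δR)²:
  (δR_1)² = 9800;  (δR_2)² = 3140;  (δR_3)² = 144
δR = √(13100) = 114 Ω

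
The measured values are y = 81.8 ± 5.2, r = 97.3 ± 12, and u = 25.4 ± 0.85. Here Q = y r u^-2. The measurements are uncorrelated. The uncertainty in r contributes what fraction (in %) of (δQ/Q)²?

(δQ/Q)² = (1·δy/y)² + (1·δr/r)² + (-2·δu/u)²
  y term: (1×0.0636)² = 0.00404
  r term: (1×0.123)² = 0.0152
  u term: (-2×0.0335)² = 0.00448
Total = 0.0237. Share from r = 0.0152/0.0237 = 0.641.

64.1%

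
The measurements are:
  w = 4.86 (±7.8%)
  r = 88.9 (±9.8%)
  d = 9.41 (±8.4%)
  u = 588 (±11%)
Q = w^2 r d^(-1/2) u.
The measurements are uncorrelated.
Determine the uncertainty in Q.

88000

Relative error in a monomial: (δQ/Q)² = Σ (nᵢ · δxᵢ/xᵢ)².
  (2·δw/w)² = (2×0.0780)² = 0.0243;  (1·δr/r)² = (1×0.0980)² = 0.00960;  (−½·δd/d)² = (-0.5×0.0840)² = 0.00176;  (1·δu/u)² = (1×0.110)² = 0.0121
δQ/Q = √(0.0478) = 0.219
Q = 4.02e+05, so δQ = 0.219 × 4.02e+05 = 88000.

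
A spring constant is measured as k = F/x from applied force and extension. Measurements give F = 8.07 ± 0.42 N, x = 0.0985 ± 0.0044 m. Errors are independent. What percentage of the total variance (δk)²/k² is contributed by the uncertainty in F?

(δk/k)² = (1·δF/F)² + (-1·δx/x)²
  F term: (1×0.0520)² = 0.00271
  x term: (-1×0.0447)² = 0.00200
Total = 0.00470. Share from F = 0.00271/0.00470 = 0.576.

57.6%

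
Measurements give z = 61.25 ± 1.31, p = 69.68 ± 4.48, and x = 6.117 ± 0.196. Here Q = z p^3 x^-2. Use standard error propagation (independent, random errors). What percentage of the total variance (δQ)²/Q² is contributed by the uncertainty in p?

(δQ/Q)² = (1·δz/z)² + (3·δp/p)² + (-2·δx/x)²
  z term: (1×0.0214)² = 0.000457
  p term: (3×0.0643)² = 0.0372
  x term: (-2×0.0320)² = 0.00411
Total = 0.0418. Share from p = 0.0372/0.0418 = 0.891.

89.1%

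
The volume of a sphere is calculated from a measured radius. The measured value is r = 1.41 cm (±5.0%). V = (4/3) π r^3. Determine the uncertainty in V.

1.76 cm^3

Relative error in a monomial: (δV/V)² = Σ (nᵢ · δxᵢ/xᵢ)².
  (3·δr/r)² = (3×0.0500)² = 0.0225
δV/V = √(0.0225) = 0.150
V = 11.7 cm^3, so δV = 0.150 × 11.7 = 1.76 cm^3.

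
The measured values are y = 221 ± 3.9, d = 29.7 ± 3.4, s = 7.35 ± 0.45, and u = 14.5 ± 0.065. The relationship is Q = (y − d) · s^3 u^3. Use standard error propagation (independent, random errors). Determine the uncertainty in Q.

Let w = y − d = 191. δw = √(δy² + δd²) = √(15.2 + 11.6) = 5.17, so δw/w = 0.0270.
Q is then a monomial in w, s, u:
δQ/Q = √((δw/w)² + (3·δs/s)² + (3·δu/u)²) = √(0.000732 + 0.0337 + 0.000181) = 0.186
Q = 2.32e+08, so δQ = 0.186 × 2.32e+08 = 4.31e+07.

4.31e+07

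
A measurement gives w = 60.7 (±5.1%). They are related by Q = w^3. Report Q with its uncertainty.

(2.24 ± 0.342) × 10^5

Relative error in a monomial: (δQ/Q)² = Σ (nᵢ · δxᵢ/xᵢ)².
  (3·δw/w)² = (3×0.0510)² = 0.0234
δQ/Q = √(0.0234) = 0.153
Q = 2.24e+05, so δQ = 0.153 × 2.24e+05 = 34200.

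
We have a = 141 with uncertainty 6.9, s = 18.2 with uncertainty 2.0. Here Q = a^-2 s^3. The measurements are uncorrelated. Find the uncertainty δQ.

0.104

Products/powers → add relative errors in quadrature, weighted by exponent:
  (-2·δa/a)² = (-2×0.0489)² = 0.00958;  (3·δs/s)² = (3×0.110)² = 0.109
δQ/Q = √(0.118) = 0.344
Q = 0.303, so δQ = 0.344 × 0.303 = 0.104.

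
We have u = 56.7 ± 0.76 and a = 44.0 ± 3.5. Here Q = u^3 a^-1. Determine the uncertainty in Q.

369

Since Q is a product/quotient, work with relative uncertainties:
  (3·δu/u)² = (3×0.0134)² = 0.00162;  (-1·δa/a)² = (-1×0.0795)² = 0.00633
δQ/Q = √(0.00794) = 0.0891
Q = 4140, so δQ = 0.0891 × 4140 = 369.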